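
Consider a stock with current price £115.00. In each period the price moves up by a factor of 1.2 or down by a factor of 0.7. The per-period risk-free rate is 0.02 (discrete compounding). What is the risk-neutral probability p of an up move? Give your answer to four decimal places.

Risk-neutral probability p = (1 + 0.02 − 0.7)/(1.2 − 0.7) = 0.3200/0.5000 = 0.6400

p = 0.6400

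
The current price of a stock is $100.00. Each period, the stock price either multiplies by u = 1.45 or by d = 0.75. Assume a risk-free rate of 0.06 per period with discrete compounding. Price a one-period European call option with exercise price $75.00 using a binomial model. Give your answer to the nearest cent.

Risk-neutral probability p = (1 + 0.06 − 0.75)/(1.45 − 0.75) = 0.3100/0.7000 = 0.4429
Terminal stock prices: S_u = 145, S_d = 75
Terminal payoffs (S − K): max(70, 0) = 70, max(0, 0) = 0
Node 0 (S = 100): V_0 = 1/1.06·[0.4429·70.0000 + 0.5571·0.0000] = 29.2453

$29.25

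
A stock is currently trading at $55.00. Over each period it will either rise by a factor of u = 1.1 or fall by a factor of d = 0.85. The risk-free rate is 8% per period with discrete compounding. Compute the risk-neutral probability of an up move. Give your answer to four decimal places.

Risk-neutral probability p = (1 + 0.08 − 0.85)/(1.1 − 0.85) = 0.2300/0.2500 = 0.9200

p = 0.9200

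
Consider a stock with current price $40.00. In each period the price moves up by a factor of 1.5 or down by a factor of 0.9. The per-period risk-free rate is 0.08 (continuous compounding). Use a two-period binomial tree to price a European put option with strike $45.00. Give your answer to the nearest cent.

Risk-neutral probability p = (e^0.08 − 0.9)/(1.5 − 0.9) = 0.1833/0.6000 = 0.3055
Terminal stock prices: S_uu = 90, S_ud = 54, S_dd = 32.4
Terminal payoffs (K − S): max(-45, 0) = 0, max(-9, 0) = 0, max(12.6, 0) = 12.6
Node u (S = 60): V_u = e^(−0.08)·[0.3055·0.0000 + 0.6945·0.0000] = 0.0000
Node d (S = 36): V_d = e^(−0.08)·[0.3055·0.0000 + 0.6945·12.6000] = 8.0782
Node 0 (S = 40): V_0 = e^(−0.08)·[0.3055·0.0000 + 0.6945·8.0782] = 5.1791

$5.18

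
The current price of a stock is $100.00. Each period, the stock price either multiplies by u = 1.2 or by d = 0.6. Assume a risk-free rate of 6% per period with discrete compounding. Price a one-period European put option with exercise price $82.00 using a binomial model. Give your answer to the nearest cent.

Risk-neutral probability p = (1 + 0.06 − 0.6)/(1.2 − 0.6) = 0.4600/0.6000 = 0.7667
Terminal stock prices: S_u = 120, S_d = 60
Terminal payoffs (K − S): max(-38, 0) = 0, max(22, 0) = 22
Node 0 (S = 100): V_0 = 1/1.06·[0.7667·0.0000 + 0.2333·22.0000] = 4.8428

$4.84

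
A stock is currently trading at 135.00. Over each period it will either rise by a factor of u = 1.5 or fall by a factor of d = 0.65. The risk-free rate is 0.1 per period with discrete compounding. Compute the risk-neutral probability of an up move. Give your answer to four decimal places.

Risk-neutral probability p = (1 + 0.1 − 0.65)/(1.5 − 0.65) = 0.4500/0.8500 = 0.5294

p = 0.5294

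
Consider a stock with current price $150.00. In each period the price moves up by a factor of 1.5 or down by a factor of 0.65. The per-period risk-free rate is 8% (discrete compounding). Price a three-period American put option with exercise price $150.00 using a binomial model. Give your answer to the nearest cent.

Risk-neutral probability p = (1 + 0.08 − 0.65)/(1.5 − 0.65) = 0.4300/0.8500 = 0.5059
Terminal stock prices: S_uuu = 506.2, S_uud = 219.4, S_udd = 95.06, S_ddd = 41.19
Terminal payoffs (K − S): max(-356.2, 0) = 0, max(-69.38, 0) = 0, max(54.94, 0) = 54.94, max(108.8, 0) = 108.8
Node uu (S = 337.5): continuation = 1/1.08·[0.5059·0.0000 + 0.4941·0.0000] = 0.0000; exercise value = 0.0000 ≤ continuation, so V_uu = 0.0000
Node ud (S = 146.2): continuation = 1/1.08·[0.5059·0.0000 + 0.4941·54.9375] = 25.1348; exercise value = 3.7500 ≤ continuation, so V_ud = 25.1348
Node dd (S = 63.38): continuation = 1/1.08·[0.5059·54.9375 + 0.4941·108.8063] = 75.5139; exercise value = 86.6250 > continuation, so V_dd = 86.6250 (exercise)
Node u (S = 225): continuation = 1/1.08·[0.5059·0.0000 + 0.4941·25.1348] = 11.4996; exercise value = 0.0000 ≤ continuation, so V_u = 11.4996
Node d (S = 97.5): continuation = 1/1.08·[0.5059·25.1348 + 0.4941·86.6250] = 51.4057; exercise value = 52.5000 > continuation, so V_d = 52.5000 (exercise)
Node 0 (S = 150): continuation = 1/1.08·[0.5059·11.4996 + 0.4941·52.5000] = 29.4061; exercise value = 0.0000 ≤ continuation, so V_0 = 29.4061

$29.41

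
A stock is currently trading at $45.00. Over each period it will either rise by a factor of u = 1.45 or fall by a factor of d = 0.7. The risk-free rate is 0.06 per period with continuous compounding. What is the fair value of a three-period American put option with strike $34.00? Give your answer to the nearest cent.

Risk-neutral probability p = (e^0.06 − 0.7)/(1.45 − 0.7) = 0.3618/0.7500 = 0.4824
Terminal stock prices: S_uuu = 137.2, S_uud = 66.23, S_udd = 31.97, S_ddd = 15.43
Terminal payoffs (K − S): max(-103.2, 0) = 0, max(-32.23, 0) = 0, max(2.028, 0) = 2.028, max(18.57, 0) = 18.57
Node uu (S = 94.61): continuation = e^(−0.06)·[0.4824·0.0000 + 0.5176·0.0000] = 0.0000; exercise value = 0.0000 ≤ continuation, so V_uu = 0.0000
Node ud (S = 45.67): continuation = e^(−0.06)·[0.4824·0.0000 + 0.5176·2.0275] = 0.9882; exercise value = 0.0000 ≤ continuation, so V_ud = 0.9882
Node dd (S = 22.05): continuation = e^(−0.06)·[0.4824·2.0275 + 0.5176·18.5650] = 9.9700; exercise value = 11.9500 > continuation, so V_dd = 11.9500 (exercise)
Node u (S = 65.25): continuation = e^(−0.06)·[0.4824·0.0000 + 0.5176·0.9882] = 0.4817; exercise value = 0.0000 ≤ continuation, so V_u = 0.4817
Node d (S = 31.5): continuation = e^(−0.06)·[0.4824·0.9882 + 0.5176·11.9500] = 6.2736; exercise value = 2.5000 ≤ continuation, so V_d = 6.2736
Node 0 (S = 45): continuation = e^(−0.06)·[0.4824·0.4817 + 0.5176·6.2736] = 3.2767; exercise value = 0.0000 ≤ continuation, so V_0 = 3.2767

$3.28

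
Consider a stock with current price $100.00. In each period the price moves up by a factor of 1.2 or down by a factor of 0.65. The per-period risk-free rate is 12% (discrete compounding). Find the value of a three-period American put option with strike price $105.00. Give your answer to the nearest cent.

$8.73

Risk-neutral probability p = (1 + 0.12 − 0.65)/(1.2 − 0.65) = 0.4700/0.5500 = 0.8545
Terminal stock prices: S_uuu = 172.8, S_uud = 93.6, S_udd = 50.7, S_ddd = 27.46
Terminal payoffs (K − S): max(-67.8, 0) = 0, max(11.4, 0) = 11.4, max(54.3, 0) = 54.3, max(77.54, 0) = 77.54
Node uu (S = 144): continuation = 1/1.12·[0.8545·0.0000 + 0.1455·11.4000] = 1.4805; exercise value = 0.0000 ≤ continuation, so V_uu = 1.4805
Node ud (S = 78): continuation = 1/1.12·[0.8545·11.4000 + 0.1455·54.3000] = 15.7500; exercise value = 27.0000 > continuation, so V_ud = 27.0000 (exercise)
Node dd (S = 42.25): continuation = 1/1.12·[0.8545·54.3000 + 0.1455·77.5375] = 51.5000; exercise value = 62.7500 > continuation, so V_dd = 62.7500 (exercise)
Node u (S = 120): continuation = 1/1.12·[0.8545·1.4805 + 0.1455·27.0000] = 4.6361; exercise value = 0.0000 ≤ continuation, so V_u = 4.6361
Node d (S = 65): continuation = 1/1.12·[0.8545·27.0000 + 0.1455·62.7500] = 28.7500; exercise value = 40.0000 > continuation, so V_d = 40.0000 (exercise)
Node 0 (S = 100): continuation = 1/1.12·[0.8545·4.6361 + 0.1455·40.0000] = 8.7321; exercise value = 5.0000 ≤ continuation, so V_0 = 8.7321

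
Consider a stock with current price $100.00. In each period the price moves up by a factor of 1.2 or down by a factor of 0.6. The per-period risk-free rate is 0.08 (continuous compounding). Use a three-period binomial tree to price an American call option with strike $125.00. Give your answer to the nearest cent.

$19.65

Risk-neutral probability p = (e^0.08 − 0.6)/(1.2 − 0.6) = 0.4833/0.6000 = 0.8055
Terminal stock prices: S_uuu = 172.8, S_uud = 86.4, S_udd = 43.2, S_ddd = 21.6
Terminal payoffs (S − K): max(47.8, 0) = 47.8, max(-38.6, 0) = 0, max(-81.8, 0) = 0, max(-103.4, 0) = 0
Node uu (S = 144): continuation = e^(−0.08)·[0.8055·47.8000 + 0.1945·0.0000] = 35.5417; exercise value = 19.0000 ≤ continuation, so V_uu = 35.5417
Node ud (S = 72): continuation = e^(−0.08)·[0.8055·0.0000 + 0.1945·0.0000] = 0.0000; exercise value = 0.0000 ≤ continuation, so V_ud = 0.0000
Node dd (S = 36): continuation = e^(−0.08)·[0.8055·0.0000 + 0.1945·0.0000] = 0.0000; exercise value = 0.0000 ≤ continuation, so V_dd = 0.0000
Node u (S = 120): continuation = e^(−0.08)·[0.8055·35.5417 + 0.1945·0.0000] = 26.4270; exercise value = 0.0000 ≤ continuation, so V_u = 26.4270
Node d (S = 60): continuation = e^(−0.08)·[0.8055·0.0000 + 0.1945·0.0000] = 0.0000; exercise value = 0.0000 ≤ continuation, so V_d = 0.0000
Node 0 (S = 100): continuation = e^(−0.08)·[0.8055·26.4270 + 0.1945·0.0000] = 19.6498; exercise value = 0.0000 ≤ continuation, so V_0 = 19.6498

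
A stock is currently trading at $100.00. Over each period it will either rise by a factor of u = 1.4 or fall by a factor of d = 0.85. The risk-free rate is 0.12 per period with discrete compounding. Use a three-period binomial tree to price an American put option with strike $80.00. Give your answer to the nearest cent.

Risk-neutral probability p = (1 + 0.12 − 0.85)/(1.4 − 0.85) = 0.2700/0.5500 = 0.4909
Terminal stock prices: S_uuu = 274.4, S_uud = 166.6, S_udd = 101.1, S_ddd = 61.41
Terminal payoffs (K − S): max(-194.4, 0) = 0, max(-86.6, 0) = 0, max(-21.15, 0) = 0, max(18.59, 0) = 18.59
Node uu (S = 196): continuation = 1/1.12·[0.4909·0.0000 + 0.5091·0.0000] = 0.0000; exercise value = 0.0000 ≤ continuation, so V_uu = 0.0000
Node ud (S = 119): continuation = 1/1.12·[0.4909·0.0000 + 0.5091·0.0000] = 0.0000; exercise value = 0.0000 ≤ continuation, so V_ud = 0.0000
Node dd (S = 72.25): continuation = 1/1.12·[0.4909·0.0000 + 0.5091·18.5875] = 8.4489; exercise value = 7.7500 ≤ continuation, so V_dd = 8.4489
Node u (S = 140): continuation = 1/1.12·[0.4909·0.0000 + 0.5091·0.0000] = 0.0000; exercise value = 0.0000 ≤ continuation, so V_u = 0.0000
Node d (S = 85): continuation = 1/1.12·[0.4909·0.0000 + 0.5091·8.4489] = 3.8404; exercise value = 0.0000 ≤ continuation, so V_d = 3.8404
Node 0 (S = 100): continuation = 1/1.12·[0.4909·0.0000 + 0.5091·3.8404] = 1.7456; exercise value = 0.0000 ≤ continuation, so V_0 = 1.7456

$1.75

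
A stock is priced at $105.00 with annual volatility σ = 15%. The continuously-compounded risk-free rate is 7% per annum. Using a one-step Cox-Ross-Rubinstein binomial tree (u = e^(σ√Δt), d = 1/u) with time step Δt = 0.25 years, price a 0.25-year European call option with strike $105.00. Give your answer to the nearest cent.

$4.81

CRR parameters: u = e^(σ√Δt) = e^(0.15·√0.25) = 1.0779, d = 1/u = 0.9277
Per-period rate: rΔt = 0.07·0.25 = 0.0175, so R = e^0.0175 = 1.0177
Risk-neutral probability p = (e^0.0175 − 0.9277)/(1.0779 − 0.9277) = 0.0899/0.1501 = 0.5988
Terminal stock prices: S_u = 113.2, S_d = 97.41
Terminal payoffs (S − K): max(8.178, 0) = 8.178, max(-7.587, 0) = 0
Node 0 (S = 105): V_0 = e^(−0.0175)·[0.5988·8.1778 + 0.4012·0.0000] = 4.8123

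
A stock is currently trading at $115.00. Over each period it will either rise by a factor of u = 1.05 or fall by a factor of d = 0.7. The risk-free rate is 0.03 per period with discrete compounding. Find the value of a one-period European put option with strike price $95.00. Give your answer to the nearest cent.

Risk-neutral probability p = (1 + 0.03 − 0.7)/(1.05 − 0.7) = 0.3300/0.3500 = 0.9429
Terminal stock prices: S_u = 120.8, S_d = 80.5
Terminal payoffs (K − S): max(-25.75, 0) = 0, max(14.5, 0) = 14.5
Node 0 (S = 115): V_0 = 1/1.03·[0.9429·0.0000 + 0.0571·14.5000] = 0.8044

$0.80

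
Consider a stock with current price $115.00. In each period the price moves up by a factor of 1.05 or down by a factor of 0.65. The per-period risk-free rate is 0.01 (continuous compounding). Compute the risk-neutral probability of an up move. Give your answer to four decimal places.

p = 0.9001

Risk-neutral probability p = (e^0.01 − 0.65)/(1.05 − 0.65) = 0.3601/0.4000 = 0.9001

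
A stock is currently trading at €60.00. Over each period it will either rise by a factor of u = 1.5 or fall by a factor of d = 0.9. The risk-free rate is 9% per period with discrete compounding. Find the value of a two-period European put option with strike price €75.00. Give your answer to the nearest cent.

Risk-neutral probability p = (1 + 0.09 − 0.9)/(1.5 − 0.9) = 0.1900/0.6000 = 0.3167
Terminal stock prices: S_uu = 135, S_ud = 81, S_dd = 48.6
Terminal payoffs (K − S): max(-60, 0) = 0, max(-6, 0) = 0, max(26.4, 0) = 26.4
Node u (S = 90): V_u = 1/1.09·[0.3167·0.0000 + 0.6833·0.0000] = 0.0000
Node d (S = 54): V_d = 1/1.09·[0.3167·0.0000 + 0.6833·26.4000] = 16.5505
Node 0 (S = 60): V_0 = 1/1.09·[0.3167·0.0000 + 0.6833·16.5505] = 10.3757

€10.38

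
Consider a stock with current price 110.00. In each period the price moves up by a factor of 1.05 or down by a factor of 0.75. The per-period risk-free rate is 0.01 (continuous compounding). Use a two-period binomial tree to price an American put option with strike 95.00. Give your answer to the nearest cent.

2.60

Risk-neutral probability p = (e^0.01 − 0.75)/(1.05 − 0.75) = 0.2601/0.3000 = 0.8668
Terminal stock prices: S_uu = 121.3, S_ud = 86.62, S_dd = 61.88
Terminal payoffs (K − S): max(-26.28, 0) = 0, max(8.375, 0) = 8.375, max(33.12, 0) = 33.12
Node u (S = 115.5): continuation = e^(−0.01)·[0.8668·0.0000 + 0.1332·8.3750] = 1.1042; exercise value = 0.0000 ≤ continuation, so V_u = 1.1042
Node d (S = 82.5): continuation = e^(−0.01)·[0.8668·8.3750 + 0.1332·33.1250] = 11.5547; exercise value = 12.5000 > continuation, so V_d = 12.5000 (exercise)
Node 0 (S = 110): continuation = e^(−0.01)·[0.8668·1.1042 + 0.1332·12.5000] = 2.5956; exercise value = 0.0000 ≤ continuation, so V_0 = 2.5956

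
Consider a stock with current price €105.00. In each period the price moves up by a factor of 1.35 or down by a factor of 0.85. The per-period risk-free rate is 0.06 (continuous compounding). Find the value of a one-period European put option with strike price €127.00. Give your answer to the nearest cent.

Risk-neutral probability p = (e^0.06 − 0.85)/(1.35 − 0.85) = 0.2118/0.5000 = 0.4237
Terminal stock prices: S_u = 141.8, S_d = 89.25
Terminal payoffs (K − S): max(-14.75, 0) = 0, max(37.75, 0) = 37.75
Node 0 (S = 105): V_0 = e^(−0.06)·[0.4237·0.0000 + 0.5763·37.7500] = 20.4894

€20.49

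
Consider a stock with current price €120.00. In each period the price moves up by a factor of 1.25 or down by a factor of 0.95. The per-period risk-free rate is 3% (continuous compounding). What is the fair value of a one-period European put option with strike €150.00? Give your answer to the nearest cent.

Risk-neutral probability p = (e^0.03 − 0.95)/(1.25 − 0.95) = 0.0805/0.3000 = 0.2682
Terminal stock prices: S_u = 150, S_d = 114
Terminal payoffs (K − S): max(0, 0) = 0, max(36, 0) = 36
Node 0 (S = 120): V_0 = e^(−0.03)·[0.2682·0.0000 + 0.7318·36.0000] = 25.5668

€25.57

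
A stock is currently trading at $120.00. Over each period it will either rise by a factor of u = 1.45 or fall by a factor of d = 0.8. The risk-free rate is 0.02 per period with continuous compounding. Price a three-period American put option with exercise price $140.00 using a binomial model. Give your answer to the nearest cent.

$34.54

Risk-neutral probability p = (e^0.02 − 0.8)/(1.45 − 0.8) = 0.2202/0.6500 = 0.3388
Terminal stock prices: S_uuu = 365.8, S_uud = 201.8, S_udd = 111.4, S_ddd = 61.44
Terminal payoffs (K − S): max(-225.8, 0) = 0, max(-61.84, 0) = 0, max(28.64, 0) = 28.64, max(78.56, 0) = 78.56
Node uu (S = 252.3): continuation = e^(−0.02)·[0.3388·0.0000 + 0.6612·0.0000] = 0.0000; exercise value = 0.0000 ≤ continuation, so V_uu = 0.0000
Node ud (S = 139.2): continuation = e^(−0.02)·[0.3388·0.0000 + 0.6612·28.6400] = 18.5626; exercise value = 0.8000 ≤ continuation, so V_ud = 18.5626
Node dd (S = 76.8): continuation = e^(−0.02)·[0.3388·28.6400 + 0.6612·78.5600] = 60.4278; exercise value = 63.2000 > continuation, so V_dd = 63.2000 (exercise)
Node u (S = 174): continuation = e^(−0.02)·[0.3388·0.0000 + 0.6612·18.5626] = 12.0311; exercise value = 0.0000 ≤ continuation, so V_u = 12.0311
Node d (S = 96): continuation = e^(−0.02)·[0.3388·18.5626 + 0.6612·63.2000] = 47.1261; exercise value = 44.0000 ≤ continuation, so V_d = 47.1261
Node 0 (S = 120): continuation = e^(−0.02)·[0.3388·12.0311 + 0.6612·47.1261] = 34.5392; exercise value = 20.0000 ≤ continuation, so V_0 = 34.5392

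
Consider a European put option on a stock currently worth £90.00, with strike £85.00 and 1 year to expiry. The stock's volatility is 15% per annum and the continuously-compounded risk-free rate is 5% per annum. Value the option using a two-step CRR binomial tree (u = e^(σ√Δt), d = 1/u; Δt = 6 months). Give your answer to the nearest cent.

CRR parameters: u = e^(σ√Δt) = e^(0.15·√0.5) = 1.1119, d = 1/u = 0.8994
Per-period rate: rΔt = 0.05·0.5 = 0.025, so R = e^0.025 = 1.0253
Risk-neutral probability p = (e^0.025 − 0.8994)/(1.1119 − 0.8994) = 0.1259/0.2125 = 0.5926
Terminal stock prices: S_uu = 111.3, S_ud = 90, S_dd = 72.8
Terminal payoffs (K − S): max(-26.27, 0) = 0, max(-5, 0) = 0, max(12.2, 0) = 12.2
Node u (S = 100.1): V_u = e^(−0.025)·[0.5926·0.0000 + 0.4074·0.0000] = 0.0000
Node d (S = 80.94): V_d = e^(−0.025)·[0.5926·0.0000 + 0.4074·12.2028] = 4.8484
Node 0 (S = 90): V_0 = e^(−0.025)·[0.5926·0.0000 + 0.4074·4.8484] = 1.9264

£1.93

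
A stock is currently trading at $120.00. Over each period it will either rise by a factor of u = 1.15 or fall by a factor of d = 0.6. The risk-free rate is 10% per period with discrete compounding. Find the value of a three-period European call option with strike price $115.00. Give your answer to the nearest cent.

Risk-neutral probability p = (1 + 0.1 − 0.6)/(1.15 − 0.6) = 0.5000/0.5500 = 0.9091
Terminal stock prices: S_uuu = 182.5, S_uud = 95.22, S_udd = 49.68, S_ddd = 25.92
Terminal payoffs (S − K): max(67.5, 0) = 67.5, max(-19.78, 0) = 0, max(-65.32, 0) = 0, max(-89.08, 0) = 0
Node uu (S = 158.7): V_uu = 1/1.1·[0.9091·67.5050 + 0.0909·0.0000] = 55.7893
Node ud (S = 82.8): V_ud = 1/1.1·[0.9091·0.0000 + 0.0909·0.0000] = 0.0000
Node dd (S = 43.2): V_dd = 1/1.1·[0.9091·0.0000 + 0.0909·0.0000] = 0.0000
Node u (S = 138): V_u = 1/1.1·[0.9091·55.7893 + 0.0909·0.0000] = 46.1068
Node d (S = 72): V_d = 1/1.1·[0.9091·0.0000 + 0.0909·0.0000] = 0.0000
Node 0 (S = 120): V_0 = 1/1.1·[0.9091·46.1068 + 0.0909·0.0000] = 38.1048

$38.10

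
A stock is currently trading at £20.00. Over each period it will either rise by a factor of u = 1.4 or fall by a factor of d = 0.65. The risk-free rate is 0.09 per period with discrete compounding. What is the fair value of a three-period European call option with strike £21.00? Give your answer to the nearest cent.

Risk-neutral probability p = (1 + 0.09 − 0.65)/(1.4 − 0.65) = 0.4400/0.7500 = 0.5867
Terminal stock prices: S_uuu = 54.88, S_uud = 25.48, S_udd = 11.83, S_ddd = 5.492
Terminal payoffs (S − K): max(33.88, 0) = 33.88, max(4.48, 0) = 4.48, max(-9.17, 0) = 0, max(-15.51, 0) = 0
Node uu (S = 39.2): V_uu = 1/1.09·[0.5867·33.8800 + 0.4133·4.4800] = 19.9339
Node ud (S = 18.2): V_ud = 1/1.09·[0.5867·4.4800 + 0.4133·0.0000] = 2.4113
Node dd (S = 8.45): V_dd = 1/1.09·[0.5867·0.0000 + 0.4133·0.0000] = 0.0000
Node u (S = 28): V_u = 1/1.09·[0.5867·19.9339 + 0.4133·2.4113] = 11.6433
Node d (S = 13): V_d = 1/1.09·[0.5867·2.4113 + 0.4133·0.0000] = 1.2978
Node 0 (S = 20): V_0 = 1/1.09·[0.5867·11.6433 + 0.4133·1.2978] = 6.7589

£6.76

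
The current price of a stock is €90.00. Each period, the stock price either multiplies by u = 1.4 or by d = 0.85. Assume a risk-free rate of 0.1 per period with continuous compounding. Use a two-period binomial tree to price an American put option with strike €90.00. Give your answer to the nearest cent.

Risk-neutral probability p = (e^0.1 − 0.85)/(1.4 − 0.85) = 0.2552/0.5500 = 0.4639
Terminal stock prices: S_uu = 176.4, S_ud = 107.1, S_dd = 65.02
Terminal payoffs (K − S): max(-86.4, 0) = 0, max(-17.1, 0) = 0, max(24.98, 0) = 24.98
Node u (S = 126): continuation = e^(−0.1)·[0.4639·0.0000 + 0.5361·0.0000] = 0.0000; exercise value = 0.0000 ≤ continuation, so V_u = 0.0000
Node d (S = 76.5): continuation = e^(−0.1)·[0.4639·0.0000 + 0.5361·24.9750] = 12.1139; exercise value = 13.5000 > continuation, so V_d = 13.5000 (exercise)
Node 0 (S = 90): continuation = e^(−0.1)·[0.4639·0.0000 + 0.5361·13.5000] = 6.5480; exercise value = 0.0000 ≤ continuation, so V_0 = 6.5480

€6.55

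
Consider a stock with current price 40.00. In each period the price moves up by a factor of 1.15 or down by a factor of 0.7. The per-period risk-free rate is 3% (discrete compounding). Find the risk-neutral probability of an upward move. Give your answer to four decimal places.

p = 0.7333

Risk-neutral probability p = (1 + 0.03 − 0.7)/(1.15 − 0.7) = 0.3300/0.4500 = 0.7333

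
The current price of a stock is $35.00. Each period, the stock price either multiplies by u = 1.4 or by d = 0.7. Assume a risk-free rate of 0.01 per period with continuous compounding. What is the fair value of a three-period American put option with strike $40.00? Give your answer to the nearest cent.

$11.22

Risk-neutral probability p = (e^0.01 − 0.7)/(1.4 − 0.7) = 0.3101/0.7000 = 0.4429
Terminal stock prices: S_uuu = 96.04, S_uud = 48.02, S_udd = 24.01, S_ddd = 12
Terminal payoffs (K − S): max(-56.04, 0) = 0, max(-8.02, 0) = 0, max(15.99, 0) = 15.99, max(28, 0) = 28
Node uu (S = 68.6): continuation = e^(−0.01)·[0.4429·0.0000 + 0.5571·0.0000] = 0.0000; exercise value = 0.0000 ≤ continuation, so V_uu = 0.0000
Node ud (S = 34.3): continuation = e^(−0.01)·[0.4429·0.0000 + 0.5571·15.9900] = 8.8189; exercise value = 5.7000 ≤ continuation, so V_ud = 8.8189
Node dd (S = 17.15): continuation = e^(−0.01)·[0.4429·15.9900 + 0.5571·27.9950] = 22.4520; exercise value = 22.8500 > continuation, so V_dd = 22.8500 (exercise)
Node u (S = 49): continuation = e^(−0.01)·[0.4429·0.0000 + 0.5571·8.8189] = 4.8639; exercise value = 0.0000 ≤ continuation, so V_u = 4.8639
Node d (S = 24.5): continuation = e^(−0.01)·[0.4429·8.8189 + 0.5571·22.8500] = 16.4697; exercise value = 15.5000 ≤ continuation, so V_d = 16.4697
Node 0 (S = 35): continuation = e^(−0.01)·[0.4429·4.8639 + 0.5571·16.4697] = 11.2164; exercise value = 5.0000 ≤ continuation, so V_0 = 11.2164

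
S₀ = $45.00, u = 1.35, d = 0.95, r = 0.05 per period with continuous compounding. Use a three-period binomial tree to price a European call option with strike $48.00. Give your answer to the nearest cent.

$7.06

Risk-neutral probability p = (e^0.05 − 0.95)/(1.35 − 0.95) = 0.1013/0.4000 = 0.2532
Terminal stock prices: S_uuu = 110.7, S_uud = 77.91, S_udd = 54.83, S_ddd = 38.58
Terminal payoffs (S − K): max(62.72, 0) = 62.72, max(29.91, 0) = 29.91, max(6.827, 0) = 6.827, max(-9.418, 0) = 0
Node uu (S = 82.01): V_uu = e^(−0.05)·[0.2532·62.7169 + 0.7468·29.9119] = 36.3535
Node ud (S = 57.71): V_ud = e^(−0.05)·[0.2532·29.9119 + 0.7468·6.8269] = 12.0535
Node dd (S = 40.61): V_dd = e^(−0.05)·[0.2532·6.8269 + 0.7468·0.0000] = 1.6441
Node u (S = 60.75): V_u = e^(−0.05)·[0.2532·36.3535 + 0.7468·12.0535] = 17.3178
Node d (S = 42.75): V_d = e^(−0.05)·[0.2532·12.0535 + 0.7468·1.6441] = 4.0708
Node 0 (S = 45): V_0 = e^(−0.05)·[0.2532·17.3178 + 0.7468·4.0708] = 7.0626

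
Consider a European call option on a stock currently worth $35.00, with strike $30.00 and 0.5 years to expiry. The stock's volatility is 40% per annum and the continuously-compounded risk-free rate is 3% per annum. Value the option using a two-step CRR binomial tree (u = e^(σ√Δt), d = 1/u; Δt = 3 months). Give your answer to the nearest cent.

$7.26

CRR parameters: u = e^(σ√Δt) = e^(0.4·√0.25) = 1.2214, d = 1/u = 0.8187
Per-period rate: rΔt = 0.03·0.25 = 0.0075, so R = e^0.0075 = 1.0075
Risk-neutral probability p = (e^0.0075 − 0.8187)/(1.2214 − 0.8187) = 0.1888/0.4027 = 0.4689
Terminal stock prices: S_uu = 52.21, S_ud = 35, S_dd = 23.46
Terminal payoffs (S − K): max(22.21, 0) = 22.21, max(5, 0) = 5, max(-6.539, 0) = 0
Node u (S = 42.75): V_u = e^(−0.0075)·[0.4689·22.2139 + 0.5311·5.0000] = 12.9733
Node d (S = 28.66): V_d = e^(−0.0075)·[0.4689·5.0000 + 0.5311·0.0000] = 2.3268
Node 0 (S = 35): V_0 = e^(−0.0075)·[0.4689·12.9733 + 0.5311·2.3268] = 7.2638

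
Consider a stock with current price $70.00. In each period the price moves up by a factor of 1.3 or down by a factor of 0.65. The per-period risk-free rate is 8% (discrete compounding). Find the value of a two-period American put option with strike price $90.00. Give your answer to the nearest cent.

Risk-neutral probability p = (1 + 0.08 − 0.65)/(1.3 − 0.65) = 0.4300/0.6500 = 0.6615
Terminal stock prices: S_uu = 118.3, S_ud = 59.15, S_dd = 29.58
Terminal payoffs (K − S): max(-28.3, 0) = 0, max(30.85, 0) = 30.85, max(60.42, 0) = 60.42
Node u (S = 91): continuation = 1/1.08·[0.6615·0.0000 + 0.3385·30.8500] = 9.6681; exercise value = 0.0000 ≤ continuation, so V_u = 9.6681
Node d (S = 45.5): continuation = 1/1.08·[0.6615·30.8500 + 0.3385·60.4250] = 37.8333; exercise value = 44.5000 > continuation, so V_d = 44.5000 (exercise)
Node 0 (S = 70): continuation = 1/1.08·[0.6615·9.6681 + 0.3385·44.5000] = 19.8679; exercise value = 20.0000 > continuation, so V_0 = 20.0000 (exercise)

$20.00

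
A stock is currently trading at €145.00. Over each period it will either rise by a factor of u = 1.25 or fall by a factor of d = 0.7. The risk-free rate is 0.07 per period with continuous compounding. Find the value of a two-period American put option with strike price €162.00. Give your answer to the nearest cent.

Risk-neutral probability p = (e^0.07 − 0.7)/(1.25 − 0.7) = 0.3725/0.5500 = 0.6773
Terminal stock prices: S_uu = 226.6, S_ud = 126.9, S_dd = 71.05
Terminal payoffs (K − S): max(-64.56, 0) = 0, max(35.13, 0) = 35.13, max(90.95, 0) = 90.95
Node u (S = 181.2): continuation = e^(−0.07)·[0.6773·0.0000 + 0.3227·35.1250] = 10.5689; exercise value = 0.0000 ≤ continuation, so V_u = 10.5689
Node d (S = 101.5): continuation = e^(−0.07)·[0.6773·35.1250 + 0.3227·90.9500] = 49.5478; exercise value = 60.5000 > continuation, so V_d = 60.5000 (exercise)
Node 0 (S = 145): continuation = e^(−0.07)·[0.6773·10.5689 + 0.3227·60.5000] = 24.8784; exercise value = 17.0000 ≤ continuation, so V_0 = 24.8784

€24.88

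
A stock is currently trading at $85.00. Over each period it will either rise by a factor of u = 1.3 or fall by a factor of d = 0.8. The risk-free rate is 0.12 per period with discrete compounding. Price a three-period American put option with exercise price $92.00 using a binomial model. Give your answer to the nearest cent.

$8.97

Risk-neutral probability p = (1 + 0.12 − 0.8)/(1.3 − 0.8) = 0.3200/0.5000 = 0.6400
Terminal stock prices: S_uuu = 186.7, S_uud = 114.9, S_udd = 70.72, S_ddd = 43.52
Terminal payoffs (K − S): max(-94.75, 0) = 0, max(-22.92, 0) = 0, max(21.28, 0) = 21.28, max(48.48, 0) = 48.48
Node uu (S = 143.7): continuation = 1/1.12·[0.6400·0.0000 + 0.3600·0.0000] = 0.0000; exercise value = 0.0000 ≤ continuation, so V_uu = 0.0000
Node ud (S = 88.4): continuation = 1/1.12·[0.6400·0.0000 + 0.3600·21.2800] = 6.8400; exercise value = 3.6000 ≤ continuation, so V_ud = 6.8400
Node dd (S = 54.4): continuation = 1/1.12·[0.6400·21.2800 + 0.3600·48.4800] = 27.7429; exercise value = 37.6000 > continuation, so V_dd = 37.6000 (exercise)
Node u (S = 110.5): continuation = 1/1.12·[0.6400·0.0000 + 0.3600·6.8400] = 2.1986; exercise value = 0.0000 ≤ continuation, so V_u = 2.1986
Node d (S = 68): continuation = 1/1.12·[0.6400·6.8400 + 0.3600·37.6000] = 15.9943; exercise value = 24.0000 > continuation, so V_d = 24.0000 (exercise)
Node 0 (S = 85): continuation = 1/1.12·[0.6400·2.1986 + 0.3600·24.0000] = 8.9706; exercise value = 7.0000 ≤ continuation, so V_0 = 8.9706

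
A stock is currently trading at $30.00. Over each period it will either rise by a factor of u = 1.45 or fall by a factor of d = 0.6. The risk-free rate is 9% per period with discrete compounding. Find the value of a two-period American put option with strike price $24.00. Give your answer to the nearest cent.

$2.33

Risk-neutral probability p = (1 + 0.09 − 0.6)/(1.45 − 0.6) = 0.4900/0.8500 = 0.5765
Terminal stock prices: S_uu = 63.08, S_ud = 26.1, S_dd = 10.8
Terminal payoffs (K − S): max(-39.08, 0) = 0, max(-2.1, 0) = 0, max(13.2, 0) = 13.2
Node u (S = 43.5): continuation = 1/1.09·[0.5765·0.0000 + 0.4235·0.0000] = 0.0000; exercise value = 0.0000 ≤ continuation, so V_u = 0.0000
Node d (S = 18): continuation = 1/1.09·[0.5765·0.0000 + 0.4235·13.2000] = 5.1290; exercise value = 6.0000 > continuation, so V_d = 6.0000 (exercise)
Node 0 (S = 30): continuation = 1/1.09·[0.5765·0.0000 + 0.4235·6.0000] = 2.3314; exercise value = 0.0000 ≤ continuation, so V_0 = 2.3314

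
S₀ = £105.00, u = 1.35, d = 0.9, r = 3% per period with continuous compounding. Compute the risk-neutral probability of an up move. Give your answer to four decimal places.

p = 0.2899

Risk-neutral probability p = (e^0.03 − 0.9)/(1.35 − 0.9) = 0.1305/0.4500 = 0.2899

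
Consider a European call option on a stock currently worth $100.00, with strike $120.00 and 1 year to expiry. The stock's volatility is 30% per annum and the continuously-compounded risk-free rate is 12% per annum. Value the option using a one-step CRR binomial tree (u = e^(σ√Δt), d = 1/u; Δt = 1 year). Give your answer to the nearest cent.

CRR parameters: u = e^(σ√Δt) = e^(0.3·√1) = 1.3499, d = 1/u = 0.7408
Per-period rate: rΔt = 0.12·1 = 0.12, so R = e^0.12 = 1.1275
Risk-neutral probability p = (e^0.12 − 0.7408)/(1.3499 − 0.7408) = 0.3867/0.6090 = 0.6349
Terminal stock prices: S_u = 135, S_d = 74.08
Terminal payoffs (S − K): max(14.99, 0) = 14.99, max(-45.92, 0) = 0
Node 0 (S = 100): V_0 = e^(−0.12)·[0.6349·14.9859 + 0.3651·0.0000] = 8.4386

$8.44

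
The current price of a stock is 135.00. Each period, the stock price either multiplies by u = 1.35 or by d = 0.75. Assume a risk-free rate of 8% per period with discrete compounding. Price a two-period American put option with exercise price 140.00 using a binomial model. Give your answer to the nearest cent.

Risk-neutral probability p = (1 + 0.08 − 0.75)/(1.35 − 0.75) = 0.3300/0.6000 = 0.5500
Terminal stock prices: S_uu = 246, S_ud = 136.7, S_dd = 75.94
Terminal payoffs (K − S): max(-106, 0) = 0, max(3.312, 0) = 3.312, max(64.06, 0) = 64.06
Node u (S = 182.2): continuation = 1/1.08·[0.5500·0.0000 + 0.4500·3.3125] = 1.3802; exercise value = 0.0000 ≤ continuation, so V_u = 1.3802
Node d (S = 101.2): continuation = 1/1.08·[0.5500·3.3125 + 0.4500·64.0625] = 28.3796; exercise value = 38.7500 > continuation, so V_d = 38.7500 (exercise)
Node 0 (S = 135): continuation = 1/1.08·[0.5500·1.3802 + 0.4500·38.7500] = 16.8487; exercise value = 5.0000 ≤ continuation, so V_0 = 16.8487

16.85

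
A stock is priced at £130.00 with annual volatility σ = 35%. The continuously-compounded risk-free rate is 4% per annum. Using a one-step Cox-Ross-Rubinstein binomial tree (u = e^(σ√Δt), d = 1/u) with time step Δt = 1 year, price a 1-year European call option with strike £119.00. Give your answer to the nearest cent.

CRR parameters: u = e^(σ√Δt) = e^(0.35·√1) = 1.4191, d = 1/u = 0.7047
Per-period rate: rΔt = 0.04·1 = 0.04, so R = e^0.04 = 1.0408
Risk-neutral probability p = (e^0.04 − 0.7047)/(1.4191 − 0.7047) = 0.3361/0.7144 = 0.4705
Terminal stock prices: S_u = 184.5, S_d = 91.61
Terminal payoffs (S − K): max(65.48, 0) = 65.48, max(-27.39, 0) = 0
Node 0 (S = 130): V_0 = e^(−0.04)·[0.4705·65.4788 + 0.5295·0.0000] = 29.6004

£29.60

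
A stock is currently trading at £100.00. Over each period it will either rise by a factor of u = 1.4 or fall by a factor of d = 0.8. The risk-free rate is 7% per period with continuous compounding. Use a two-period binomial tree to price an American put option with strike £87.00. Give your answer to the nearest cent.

Risk-neutral probability p = (e^0.07 − 0.8)/(1.4 − 0.8) = 0.2725/0.6000 = 0.4542
Terminal stock prices: S_uu = 196, S_ud = 112, S_dd = 64
Terminal payoffs (K − S): max(-109, 0) = 0, max(-25, 0) = 0, max(23, 0) = 23
Node u (S = 140): continuation = e^(−0.07)·[0.4542·0.0000 + 0.5458·0.0000] = 0.0000; exercise value = 0.0000 ≤ continuation, so V_u = 0.0000
Node d (S = 80): continuation = e^(−0.07)·[0.4542·0.0000 + 0.5458·23.0000] = 11.7051; exercise value = 7.0000 ≤ continuation, so V_d = 11.7051
Node 0 (S = 100): continuation = e^(−0.07)·[0.4542·0.0000 + 0.5458·11.7051] = 5.9570; exercise value = 0.0000 ≤ continuation, so V_0 = 5.9570

£5.96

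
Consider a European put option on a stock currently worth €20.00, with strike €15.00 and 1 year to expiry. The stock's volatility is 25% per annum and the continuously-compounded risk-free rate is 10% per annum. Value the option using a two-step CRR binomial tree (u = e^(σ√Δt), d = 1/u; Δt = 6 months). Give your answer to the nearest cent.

CRR parameters: u = e^(σ√Δt) = e^(0.25·√0.5) = 1.1934, d = 1/u = 0.8380
Per-period rate: rΔt = 0.1·0.5 = 0.05, so R = e^0.05 = 1.0513
Risk-neutral probability p = (e^0.05 − 0.8380)/(1.1934 − 0.8380) = 0.2133/0.3554 = 0.6002
Terminal stock prices: S_uu = 28.48, S_ud = 20, S_dd = 14.04
Terminal payoffs (K − S): max(-13.48, 0) = 0, max(-5, 0) = 0, max(0.9562, 0) = 0.9562
Node u (S = 23.87): V_u = e^(−0.05)·[0.6002·0.0000 + 0.3998·0.0000] = 0.0000
Node d (S = 16.76): V_d = e^(−0.05)·[0.6002·0.0000 + 0.3998·0.9562] = 0.3637
Node 0 (S = 20): V_0 = e^(−0.05)·[0.6002·0.0000 + 0.3998·0.3637] = 0.1383

€0.14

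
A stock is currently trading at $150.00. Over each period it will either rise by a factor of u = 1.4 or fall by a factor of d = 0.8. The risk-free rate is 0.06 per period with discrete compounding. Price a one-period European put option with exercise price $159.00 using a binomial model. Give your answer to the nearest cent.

Risk-neutral probability p = (1 + 0.06 − 0.8)/(1.4 − 0.8) = 0.2600/0.6000 = 0.4333
Terminal stock prices: S_u = 210, S_d = 120
Terminal payoffs (K − S): max(-51, 0) = 0, max(39, 0) = 39
Node 0 (S = 150): V_0 = 1/1.06·[0.4333·0.0000 + 0.5667·39.0000] = 20.8491

$20.85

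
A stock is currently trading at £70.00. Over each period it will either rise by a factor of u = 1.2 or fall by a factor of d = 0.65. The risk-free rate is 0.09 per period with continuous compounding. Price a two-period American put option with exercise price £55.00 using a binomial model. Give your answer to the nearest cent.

£1.72

Risk-neutral probability p = (e^0.09 − 0.65)/(1.2 − 0.65) = 0.4442/0.5500 = 0.8076
Terminal stock prices: S_uu = 100.8, S_ud = 54.6, S_dd = 29.58
Terminal payoffs (K − S): max(-45.8, 0) = 0, max(0.4, 0) = 0.4, max(25.42, 0) = 25.42
Node u (S = 84): continuation = e^(−0.09)·[0.8076·0.0000 + 0.1924·0.4000] = 0.0703; exercise value = 0.0000 ≤ continuation, so V_u = 0.0703
Node d (S = 45.5): continuation = e^(−0.09)·[0.8076·0.4000 + 0.1924·25.4250] = 4.7662; exercise value = 9.5000 > continuation, so V_d = 9.5000 (exercise)
Node 0 (S = 70): continuation = e^(−0.09)·[0.8076·0.0703 + 0.1924·9.5000] = 1.7225; exercise value = 0.0000 ≤ continuation, so V_0 = 1.7225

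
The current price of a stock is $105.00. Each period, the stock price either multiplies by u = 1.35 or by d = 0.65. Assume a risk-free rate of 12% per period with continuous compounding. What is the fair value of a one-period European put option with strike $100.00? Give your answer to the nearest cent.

Risk-neutral probability p = (e^0.12 − 0.65)/(1.35 − 0.65) = 0.4775/0.7000 = 0.6821
Terminal stock prices: S_u = 141.8, S_d = 68.25
Terminal payoffs (K − S): max(-41.75, 0) = 0, max(31.75, 0) = 31.75
Node 0 (S = 105): V_0 = e^(−0.12)·[0.6821·0.0000 + 0.3179·31.7500] = 8.9509

$8.95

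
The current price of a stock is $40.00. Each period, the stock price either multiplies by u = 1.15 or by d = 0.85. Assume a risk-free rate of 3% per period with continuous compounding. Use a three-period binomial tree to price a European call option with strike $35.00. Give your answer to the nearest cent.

Risk-neutral probability p = (e^0.03 − 0.85)/(1.15 − 0.85) = 0.1805/0.3000 = 0.6015
Terminal stock prices: S_uuu = 60.83, S_uud = 44.96, S_udd = 33.23, S_ddd = 24.56
Terminal payoffs (S − K): max(25.83, 0) = 25.83, max(9.965, 0) = 9.965, max(-1.765, 0) = 0, max(-10.44, 0) = 0
Node uu (S = 52.9): V_uu = e^(−0.03)·[0.6015·25.8350 + 0.3985·9.9650] = 18.9344
Node ud (S = 39.1): V_ud = e^(−0.03)·[0.6015·9.9650 + 0.3985·0.0000] = 5.8169
Node dd (S = 28.9): V_dd = e^(−0.03)·[0.6015·0.0000 + 0.3985·0.0000] = 0.0000
Node u (S = 46): V_u = e^(−0.03)·[0.6015·18.9344 + 0.3985·5.8169] = 13.3022
Node d (S = 34): V_d = e^(−0.03)·[0.6015·5.8169 + 0.3985·0.0000] = 3.3956
Node 0 (S = 40): V_0 = e^(−0.03)·[0.6015·13.3022 + 0.3985·3.3956] = 9.0781

$9.08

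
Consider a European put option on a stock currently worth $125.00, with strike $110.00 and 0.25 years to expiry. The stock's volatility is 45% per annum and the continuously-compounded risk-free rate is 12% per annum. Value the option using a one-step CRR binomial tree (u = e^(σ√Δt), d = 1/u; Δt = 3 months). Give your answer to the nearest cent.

CRR parameters: u = e^(σ√Δt) = e^(0.45·√0.25) = 1.2523, d = 1/u = 0.7985
Per-period rate: rΔt = 0.12·0.25 = 0.03, so R = e^0.03 = 1.0305
Risk-neutral probability p = (e^0.03 − 0.7985)/(1.2523 − 0.7985) = 0.2319/0.4538 = 0.5111
Terminal stock prices: S_u = 156.5, S_d = 99.81
Terminal payoffs (K − S): max(-46.54, 0) = 0, max(10.19, 0) = 10.19
Node 0 (S = 125): V_0 = e^(−0.03)·[0.5111·0.0000 + 0.4889·10.1855] = 4.8326

$4.83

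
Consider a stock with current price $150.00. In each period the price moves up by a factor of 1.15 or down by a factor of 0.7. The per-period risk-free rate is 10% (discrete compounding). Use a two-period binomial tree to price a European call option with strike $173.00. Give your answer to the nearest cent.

Risk-neutral probability p = (1 + 0.1 − 0.7)/(1.15 − 0.7) = 0.4000/0.4500 = 0.8889
Terminal stock prices: S_uu = 198.4, S_ud = 120.7, S_dd = 73.5
Terminal payoffs (S − K): max(25.37, 0) = 25.37, max(-52.25, 0) = 0, max(-99.5, 0) = 0
Node u (S = 172.5): V_u = 1/1.1·[0.8889·25.3750 + 0.1111·0.0000] = 20.5051
Node d (S = 105): V_d = 1/1.1·[0.8889·0.0000 + 0.1111·0.0000] = 0.0000
Node 0 (S = 150): V_0 = 1/1.1·[0.8889·20.5051 + 0.1111·0.0000] = 16.5697

$16.57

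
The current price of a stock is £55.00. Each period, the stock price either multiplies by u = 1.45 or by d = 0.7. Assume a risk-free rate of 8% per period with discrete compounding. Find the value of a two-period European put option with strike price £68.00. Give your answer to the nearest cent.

£13.78

Risk-neutral probability p = (1 + 0.08 − 0.7)/(1.45 − 0.7) = 0.3800/0.7500 = 0.5067
Terminal stock prices: S_uu = 115.6, S_ud = 55.82, S_dd = 26.95
Terminal payoffs (K − S): max(-47.64, 0) = 0, max(12.18, 0) = 12.18, max(41.05, 0) = 41.05
Node u (S = 79.75): V_u = 1/1.08·[0.5067·0.0000 + 0.4933·12.1750] = 5.5614
Node d (S = 38.5): V_d = 1/1.08·[0.5067·12.1750 + 0.4933·41.0500] = 24.4630
Node 0 (S = 55): V_0 = 1/1.08·[0.5067·5.5614 + 0.4933·24.4630] = 13.7835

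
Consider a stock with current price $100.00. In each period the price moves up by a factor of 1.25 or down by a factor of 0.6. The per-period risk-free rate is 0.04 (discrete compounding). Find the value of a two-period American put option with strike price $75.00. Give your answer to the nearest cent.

$4.66

Risk-neutral probability p = (1 + 0.04 − 0.6)/(1.25 − 0.6) = 0.4400/0.6500 = 0.6769
Terminal stock prices: S_uu = 156.2, S_ud = 75, S_dd = 36
Terminal payoffs (K − S): max(-81.25, 0) = 0, max(0, 0) = 0, max(39, 0) = 39
Node u (S = 125): continuation = 1/1.04·[0.6769·0.0000 + 0.3231·0.0000] = 0.0000; exercise value = 0.0000 ≤ continuation, so V_u = 0.0000
Node d (S = 60): continuation = 1/1.04·[0.6769·0.0000 + 0.3231·39.0000] = 12.1154; exercise value = 15.0000 > continuation, so V_d = 15.0000 (exercise)
Node 0 (S = 100): continuation = 1/1.04·[0.6769·0.0000 + 0.3231·15.0000] = 4.6598; exercise value = 0.0000 ≤ continuation, so V_0 = 4.6598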